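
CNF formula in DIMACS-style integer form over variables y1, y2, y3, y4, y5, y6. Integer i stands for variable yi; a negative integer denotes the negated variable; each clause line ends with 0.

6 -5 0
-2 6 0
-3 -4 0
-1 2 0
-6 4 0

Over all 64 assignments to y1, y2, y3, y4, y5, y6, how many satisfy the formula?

Split on y6, then y2.
  y6=1, y2=1: remaining (y1,y3,y4,y5) ∈ {(0,0,1,0); (0,0,1,1); (1,0,1,0); (1,0,1,1)} — 4.
  y6=1, y2=0: remaining (y1,y3,y4,y5) ∈ {(0,0,1,0); (0,0,1,1)} — 2.
  y6=0, y2=1: a clause becomes empty — 0.
  y6=0, y2=0: remaining (y1,y3,y4,y5) ∈ {(0,0,0,0); (0,0,1,0); (0,1,0,0)} — 3.
Total: 4 + 2 + 0 + 3 = 9.

9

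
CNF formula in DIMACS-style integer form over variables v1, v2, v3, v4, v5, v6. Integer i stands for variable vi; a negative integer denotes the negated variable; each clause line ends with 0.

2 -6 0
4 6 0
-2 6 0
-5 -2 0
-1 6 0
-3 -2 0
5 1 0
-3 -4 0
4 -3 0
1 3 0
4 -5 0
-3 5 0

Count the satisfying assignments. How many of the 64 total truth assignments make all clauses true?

Satisfying assignments:
  v1=T v2=T v3=F v4=F v5=F v6=T
  v1=T v2=T v3=F v4=T v5=F v6=T
Count: 2.

2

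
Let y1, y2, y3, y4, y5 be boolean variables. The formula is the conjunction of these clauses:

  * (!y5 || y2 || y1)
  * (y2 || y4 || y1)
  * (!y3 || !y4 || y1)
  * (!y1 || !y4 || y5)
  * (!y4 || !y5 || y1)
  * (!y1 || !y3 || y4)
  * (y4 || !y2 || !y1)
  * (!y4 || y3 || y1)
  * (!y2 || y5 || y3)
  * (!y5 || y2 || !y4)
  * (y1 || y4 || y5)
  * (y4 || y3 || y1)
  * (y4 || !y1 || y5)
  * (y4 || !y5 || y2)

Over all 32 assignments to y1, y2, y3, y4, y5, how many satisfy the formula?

3

The models are:
  y1=F y2=T y3=T y4=F y5=T
  y1=T y2=T y3=F y4=T y5=T
  y1=T y2=T y3=T y4=T y5=T
That's 3 in total.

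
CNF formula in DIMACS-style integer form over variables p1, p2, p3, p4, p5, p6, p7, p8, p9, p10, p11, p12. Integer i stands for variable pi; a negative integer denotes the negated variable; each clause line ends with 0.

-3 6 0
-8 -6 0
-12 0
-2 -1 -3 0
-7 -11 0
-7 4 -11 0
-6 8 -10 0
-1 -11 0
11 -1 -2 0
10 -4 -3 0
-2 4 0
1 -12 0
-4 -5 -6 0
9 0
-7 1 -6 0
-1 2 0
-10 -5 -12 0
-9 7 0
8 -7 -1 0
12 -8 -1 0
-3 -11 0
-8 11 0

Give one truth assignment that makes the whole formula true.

p1=0, p2=0, p3=0, p4=1, p5=0, p6=0, p7=1, p8=0, p9=1, p10=0, p11=0, p12=0

(~p12) is a unit clause, so p12 = False.
Unit propagation: (p9) forces p9 = True.
The clause (p7) is unit: p7 must be True.
Unit propagation: (~p11) forces p11 = False.
(~p8) is a unit clause, so p8 = False.
The clause (~p1) is unit: p1 must be False.
The clause (~p6) is unit: p6 must be False.
The clause (~p3) is unit: p3 must be False.
p2 occurs only negated in the remaining clauses — set p2 = False.
p4 occurs only positively in the remaining clauses — set p4 = True.
p5, p10 are now unconstrained; take p5 = False, p10 = False.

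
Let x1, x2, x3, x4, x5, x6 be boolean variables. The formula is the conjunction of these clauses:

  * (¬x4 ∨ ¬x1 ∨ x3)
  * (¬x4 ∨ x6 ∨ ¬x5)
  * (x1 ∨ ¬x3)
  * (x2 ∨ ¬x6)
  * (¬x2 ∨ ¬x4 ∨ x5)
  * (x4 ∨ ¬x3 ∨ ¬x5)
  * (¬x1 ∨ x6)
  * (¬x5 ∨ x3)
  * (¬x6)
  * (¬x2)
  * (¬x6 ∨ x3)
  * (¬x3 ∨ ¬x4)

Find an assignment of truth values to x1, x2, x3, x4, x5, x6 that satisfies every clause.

x1 = False, x2 = False, x3 = False, x4 = True, x5 = False, x6 = False

Check each clause:
  1. (¬x4 ∨ ¬x1 ∨ x3) — ¬x1 is true.
  2. (¬x5 ∨ ¬x4 ∨ x6) — ¬x5 is true.
  3. (x1 ∨ ¬x3) — ¬x3 is true.
  4. (x2 ∨ ¬x6) — ¬x6 is true.
  5. (x5 ∨ ¬x4 ∨ ¬x2) — ¬x2 is true.
  6. (¬x3 ∨ ¬x5 ∨ x4) — ¬x5 is true.
  7. (¬x1 ∨ x6) — ¬x1 is true.
  8. (x3 ∨ ¬x5) — ¬x5 is true.
  9. (¬x6) — ¬x6 is true.
  10. (¬x2) — ¬x2 is true.
  11. (¬x6 ∨ x3) — ¬x6 is true.
  12. (¬x4 ∨ ¬x3) — ¬x3 is true.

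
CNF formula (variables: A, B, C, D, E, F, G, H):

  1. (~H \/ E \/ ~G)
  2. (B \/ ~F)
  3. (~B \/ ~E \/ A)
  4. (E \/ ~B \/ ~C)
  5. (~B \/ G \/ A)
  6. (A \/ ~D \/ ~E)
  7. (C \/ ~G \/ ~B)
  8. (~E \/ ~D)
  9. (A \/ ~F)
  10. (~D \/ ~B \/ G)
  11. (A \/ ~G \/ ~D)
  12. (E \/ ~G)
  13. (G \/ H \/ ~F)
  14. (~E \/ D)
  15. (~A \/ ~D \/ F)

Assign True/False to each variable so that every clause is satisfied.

A=F, B=F, C=F, D=F, E=F, F=F, G=F, H=T

Try A = False.
  then F is forced to False.
Branch on B: take B = False.
For the remaining variables, C = False, D = False, E = False, G = False, H = True works.
Check each clause:
  1. (~H \/ ~G \/ E) — ~G is true.
  2. (~F \/ B) — ~F is true.
  3. (~E \/ A \/ ~B) — ~E is true.
  4. (~B \/ ~C \/ E) — ~C is true.
  5. (G \/ ~B \/ A) — ~B is true.
  6. (A \/ ~D \/ ~E) — ~E is true.
  7. (C \/ ~B \/ ~G) — ~G is true.
  8. (~E \/ ~D) — ~E is true.
  9. (~F \/ A) — ~F is true.
  10. (~D \/ G \/ ~B) — ~D is true.
  11. (A \/ ~D \/ ~G) — ~D is true.
  12. (~G \/ E) — ~G is true.
  13. (G \/ ~F \/ H) — H is true.
  14. (~E \/ D) — ~E is true.
  15. (~D \/ F \/ ~A) — ~D is true.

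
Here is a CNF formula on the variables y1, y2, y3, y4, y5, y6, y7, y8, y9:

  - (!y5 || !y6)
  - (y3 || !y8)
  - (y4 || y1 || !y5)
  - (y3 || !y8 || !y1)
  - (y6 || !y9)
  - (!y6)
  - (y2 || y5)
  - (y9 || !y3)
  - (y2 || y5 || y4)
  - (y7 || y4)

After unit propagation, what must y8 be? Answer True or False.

False

Unit clause (!y6) sets y6 = False.
In (y6 || !y9), y6 is now false; !y9 must hold, so y9 = False.
In (!y3 || y9), y9 is now false; !y3 must hold, so y3 = False.
From (y3 || !y8) and y3 = False: y8 = False.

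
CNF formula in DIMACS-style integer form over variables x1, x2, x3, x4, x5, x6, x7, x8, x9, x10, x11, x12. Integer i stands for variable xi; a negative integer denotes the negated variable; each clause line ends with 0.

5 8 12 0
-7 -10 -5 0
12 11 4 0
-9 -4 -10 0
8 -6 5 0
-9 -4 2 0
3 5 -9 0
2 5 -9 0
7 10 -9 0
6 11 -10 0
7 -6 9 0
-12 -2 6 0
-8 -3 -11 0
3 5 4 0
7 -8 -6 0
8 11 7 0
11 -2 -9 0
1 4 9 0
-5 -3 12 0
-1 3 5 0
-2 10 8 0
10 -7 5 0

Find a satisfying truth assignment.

x1=False, x2=False, x3=False, x4=True, x5=True, x6=True, x7=True, x8=True, x9=False, x10=False, x11=True, x12=False

Branch on x1: take x1 = False.
Try x2 = False.
Try x3 = False.
The remaining clauses are satisfied by x4 = True, x5 = True, x6 = True, x7 = True, x8 = True, x9 = False, x10 = False, x11 = True, x12 = False.
Every clause has at least one true literal under this assignment.
Check each clause:
  1. {x8, x12, x5} — x8 is true.
  2. {¬x5, ¬x7, ¬x10} — ¬x10 is true.
  3. {x4, x11, x12} — x11 is true.
  4. {¬x4, ¬x9, ¬x10} — ¬x10 is true.
  5. {x5, x8, ¬x6} — x8 is true.
  6. {x2, ¬x4, ¬x9} — ¬x9 is true.
  7. {¬x9, x5, x3} — x5 is true.
  8. {x2, ¬x9, x5} — x5 is true.
  9. {x10, x7, ¬x9} — x7 is true.
  10. {¬x10, x11, x6} — x11 is true.
  11. {¬x6, x7, x9} — x7 is true.
  12. {¬x2, x6, ¬x12} — ¬x12 is true.
  13. {¬x3, ¬x11, ¬x8} — ¬x3 is true.
  14. {x3, x5, x4} — x4 is true.
  15. {¬x6, ¬x8, x7} — x7 is true.
  16. {x7, x8, x11} — x8 is true.
  17. {¬x2, ¬x9, x11} — x11 is true.
  18. {x1, x4, x9} — x4 is true.
  19. {¬x3, ¬x5, x12} — ¬x3 is true.
  20. {x5, x3, ¬x1} — x5 is true.
  21. {x10, x8, ¬x2} — x8 is true.
  22. {x5, ¬x7, x10} — x5 is true.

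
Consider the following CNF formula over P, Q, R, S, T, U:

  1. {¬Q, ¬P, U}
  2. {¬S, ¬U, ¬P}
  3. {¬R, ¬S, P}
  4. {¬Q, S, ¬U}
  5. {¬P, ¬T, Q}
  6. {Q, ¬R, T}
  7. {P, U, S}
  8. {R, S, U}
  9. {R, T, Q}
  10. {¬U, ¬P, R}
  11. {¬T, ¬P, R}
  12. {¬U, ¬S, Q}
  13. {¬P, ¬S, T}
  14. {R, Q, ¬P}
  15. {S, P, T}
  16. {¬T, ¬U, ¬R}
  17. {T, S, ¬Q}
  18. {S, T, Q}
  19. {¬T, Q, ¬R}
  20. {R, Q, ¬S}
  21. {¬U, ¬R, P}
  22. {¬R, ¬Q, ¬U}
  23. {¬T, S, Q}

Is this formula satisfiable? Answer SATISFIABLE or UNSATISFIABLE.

Try P = False.
Branch on Q: take Q = True.
Set R = False and propagate.
The remaining clauses are satisfied by S = True, T = True, U = False.
So P=F, Q=T, R=F, S=T, T=T, U=F is a satisfying assignment.

SATISFIABLE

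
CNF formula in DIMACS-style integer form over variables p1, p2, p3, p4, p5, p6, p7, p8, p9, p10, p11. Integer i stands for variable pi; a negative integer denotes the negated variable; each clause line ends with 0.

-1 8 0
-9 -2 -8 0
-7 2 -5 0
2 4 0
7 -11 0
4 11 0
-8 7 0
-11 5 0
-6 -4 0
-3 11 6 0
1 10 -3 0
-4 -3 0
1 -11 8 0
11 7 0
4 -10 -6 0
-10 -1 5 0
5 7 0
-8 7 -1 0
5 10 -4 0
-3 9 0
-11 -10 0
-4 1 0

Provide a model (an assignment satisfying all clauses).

p1 = T, p2 = T, p3 = F, p4 = F, p5 = T, p6 = F, p7 = T, p8 = T, p9 = F, p10 = F, p11 = T

Check each clause:
  1. (p8 | ~p1) — p8 is true.
  2. (~p9 | ~p8 | ~p2) — ~p9 is true.
  3. (p2 | ~p7 | ~p5) — p2 is true.
  4. (p2 | p4) — p2 is true.
  5. (p7 | ~p11) — p7 is true.
  6. (p11 | p4) — p11 is true.
  7. (~p8 | p7) — p7 is true.
  8. (p5 | ~p11) — p5 is true.
  9. (~p6 | ~p4) — ~p6 is true.
  10. (p6 | p11 | ~p3) — p11 is true.
  11. (~p3 | p1 | p10) — p1 is true.
  12. (~p3 | ~p4) — ~p4 is true.
  13. (~p11 | p8 | p1) — p8 is true.
  14. (p7 | p11) — p11 is true.
  15. (p4 | ~p6 | ~p10) — ~p6 is true.
  16. (~p10 | p5 | ~p1) — p5 is true.
  17. (p5 | p7) — p5 is true.
  18. (~p8 | p7 | ~p1) — p7 is true.
  19. (p10 | ~p4 | p5) — ~p4 is true.
  20. (~p3 | p9) — ~p3 is true.
  21. (~p10 | ~p11) — ~p10 is true.
  22. (p1 | ~p4) — p1 is true.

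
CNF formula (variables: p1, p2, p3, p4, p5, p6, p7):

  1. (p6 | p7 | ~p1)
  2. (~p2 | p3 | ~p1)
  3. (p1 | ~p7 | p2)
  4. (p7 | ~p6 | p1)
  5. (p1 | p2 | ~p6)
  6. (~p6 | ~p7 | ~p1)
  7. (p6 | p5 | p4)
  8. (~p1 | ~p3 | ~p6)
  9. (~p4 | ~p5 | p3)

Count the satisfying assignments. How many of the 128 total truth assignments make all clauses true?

33

Case analysis on p1 and p6:
  p1=1, p6=1: remaining (p2,p3,p4,p5,p7) ∈ {(0,0,0,0,0); (0,0,0,1,0); (0,0,1,0,0)} — 3.
  p1=1, p6=0: 8 of the 32 assignments to (p2,p3,p4,p5,p7) work.
  p1=0, p6=1: 7 of the 32 assignments to (p2,p3,p4,p5,p7) work.
  p1=0, p6=0: 15 of the 32 assignments to (p2,p3,p4,p5,p7) work.
Total: 3 + 8 + 7 + 15 = 33.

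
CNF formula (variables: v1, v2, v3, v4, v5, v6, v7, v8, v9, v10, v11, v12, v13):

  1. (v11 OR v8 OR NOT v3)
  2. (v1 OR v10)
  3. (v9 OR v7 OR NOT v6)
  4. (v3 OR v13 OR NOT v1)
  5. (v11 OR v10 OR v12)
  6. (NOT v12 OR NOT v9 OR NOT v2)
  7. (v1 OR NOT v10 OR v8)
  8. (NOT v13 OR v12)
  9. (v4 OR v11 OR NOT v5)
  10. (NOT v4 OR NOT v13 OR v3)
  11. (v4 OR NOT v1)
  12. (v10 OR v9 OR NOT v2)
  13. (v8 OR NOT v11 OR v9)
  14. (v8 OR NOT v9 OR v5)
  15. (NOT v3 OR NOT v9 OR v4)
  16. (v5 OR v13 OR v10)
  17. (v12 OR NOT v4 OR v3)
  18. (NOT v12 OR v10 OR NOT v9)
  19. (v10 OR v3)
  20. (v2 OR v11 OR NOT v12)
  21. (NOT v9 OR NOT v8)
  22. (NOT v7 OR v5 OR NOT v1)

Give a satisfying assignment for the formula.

v1=False  v2=False  v3=True  v4=False  v5=True  v6=False  v7=False  v8=True  v9=False  v10=True  v11=True  v12=False  v13=False

v6 occurs only negated in the remaining clauses — set v6 = False.
Try v1 = False.
  then v10 is forced to True.
  then v8 is forced to True.
  then v9 is forced to False.
Try v2 = False.
The remaining clauses are satisfied by v3 = True, v4 = False, v5 = True, v7 = False, v11 = True, v12 = False, v13 = False.
Every clause has at least one true literal under this assignment.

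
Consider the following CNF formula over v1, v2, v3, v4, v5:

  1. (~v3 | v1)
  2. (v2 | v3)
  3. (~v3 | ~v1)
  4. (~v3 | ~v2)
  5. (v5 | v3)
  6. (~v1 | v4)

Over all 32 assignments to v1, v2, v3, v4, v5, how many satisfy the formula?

The models are:
  v1=0 v2=1 v3=0 v4=0 v5=1
  v1=0 v2=1 v3=0 v4=1 v5=1
  v1=1 v2=1 v3=0 v4=1 v5=1
That's 3 in total.

3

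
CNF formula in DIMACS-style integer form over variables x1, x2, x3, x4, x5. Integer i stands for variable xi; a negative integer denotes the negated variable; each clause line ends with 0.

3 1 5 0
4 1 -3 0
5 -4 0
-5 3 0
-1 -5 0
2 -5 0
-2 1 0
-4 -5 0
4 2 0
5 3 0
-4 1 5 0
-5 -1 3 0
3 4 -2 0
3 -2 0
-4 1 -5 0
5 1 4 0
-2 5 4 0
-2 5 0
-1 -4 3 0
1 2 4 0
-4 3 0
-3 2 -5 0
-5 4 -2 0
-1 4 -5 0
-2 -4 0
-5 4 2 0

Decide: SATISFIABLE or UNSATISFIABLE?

x5 = True:
  propagation gives x3=True, x1=False, x4=True; an empty clause results — contradiction.
x5 = False:
  propagation gives x4=False, x2=True; an empty clause results — contradiction.
Every branch closes, so no satisfying assignment exists.

UNSATISFIABLE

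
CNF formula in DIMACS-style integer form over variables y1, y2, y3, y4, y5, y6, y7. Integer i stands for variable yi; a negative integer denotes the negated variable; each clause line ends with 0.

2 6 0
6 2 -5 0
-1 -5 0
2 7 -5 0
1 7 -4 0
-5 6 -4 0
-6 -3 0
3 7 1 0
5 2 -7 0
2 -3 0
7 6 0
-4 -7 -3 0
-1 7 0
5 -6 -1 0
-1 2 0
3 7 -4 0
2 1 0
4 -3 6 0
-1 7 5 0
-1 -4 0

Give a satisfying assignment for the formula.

y1 = F, y2 = T, y3 = F, y4 = T, y5 = T, y6 = T, y7 = T

Pure literal: y2 appears only positively; assign y2 = True.
Set y1 = False and propagate.
Try y3 = False.
  then y7 is forced to True.
The remaining clauses are satisfied by y4 = True, y5 = True, y6 = True.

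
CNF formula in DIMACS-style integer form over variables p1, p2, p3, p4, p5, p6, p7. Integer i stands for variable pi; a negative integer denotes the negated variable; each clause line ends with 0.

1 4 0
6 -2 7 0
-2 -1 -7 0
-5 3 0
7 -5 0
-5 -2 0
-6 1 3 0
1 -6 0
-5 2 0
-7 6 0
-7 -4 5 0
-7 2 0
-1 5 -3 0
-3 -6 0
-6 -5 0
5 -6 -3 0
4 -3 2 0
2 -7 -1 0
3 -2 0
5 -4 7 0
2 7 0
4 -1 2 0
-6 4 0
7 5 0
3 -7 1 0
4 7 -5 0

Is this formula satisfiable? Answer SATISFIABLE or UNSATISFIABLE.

p7 = True:
  propagation gives p6=True, p1=True, p2=False; an empty clause results — contradiction.
p7 = False:
  propagation gives p5=False; an empty clause results — contradiction.
Every branch closes, so no satisfying assignment exists.

UNSATISFIABLE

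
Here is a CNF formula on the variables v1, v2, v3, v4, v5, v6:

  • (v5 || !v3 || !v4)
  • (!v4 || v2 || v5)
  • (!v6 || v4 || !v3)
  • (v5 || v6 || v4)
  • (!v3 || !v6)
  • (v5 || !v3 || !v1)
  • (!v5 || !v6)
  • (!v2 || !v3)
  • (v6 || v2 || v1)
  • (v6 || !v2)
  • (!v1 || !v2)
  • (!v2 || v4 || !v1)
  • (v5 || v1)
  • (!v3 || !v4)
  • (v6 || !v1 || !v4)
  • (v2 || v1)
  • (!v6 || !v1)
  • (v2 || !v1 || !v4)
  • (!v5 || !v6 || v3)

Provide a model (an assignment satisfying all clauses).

v1=T, v2=F, v3=T, v4=F, v5=T, v6=F

Check each clause:
  1. (!v4 || v5 || !v3) — !v4 is true.
  2. (!v4 || v2 || v5) — !v4 is true.
  3. (v4 || !v3 || !v6) — !v6 is true.
  4. (v6 || v4 || v5) — v5 is true.
  5. (!v6 || !v3) — !v6 is true.
  6. (!v1 || v5 || !v3) — v5 is true.
  7. (!v5 || !v6) — !v6 is true.
  8. (!v2 || !v3) — !v2 is true.
  9. (v2 || v6 || v1) — v1 is true.
  10. (!v2 || v6) — !v2 is true.
  11. (!v1 || !v2) — !v2 is true.
  12. (v4 || !v2 || !v1) — !v2 is true.
  13. (v5 || v1) — v1 is true.
  14. (!v3 || !v4) — !v4 is true.
  15. (!v1 || !v4 || v6) — !v4 is true.
  16. (v2 || v1) — v1 is true.
  17. (!v1 || !v6) — !v6 is true.
  18. (!v4 || !v1 || v2) — !v4 is true.
  19. (!v6 || v3 || !v5) — v3 is true.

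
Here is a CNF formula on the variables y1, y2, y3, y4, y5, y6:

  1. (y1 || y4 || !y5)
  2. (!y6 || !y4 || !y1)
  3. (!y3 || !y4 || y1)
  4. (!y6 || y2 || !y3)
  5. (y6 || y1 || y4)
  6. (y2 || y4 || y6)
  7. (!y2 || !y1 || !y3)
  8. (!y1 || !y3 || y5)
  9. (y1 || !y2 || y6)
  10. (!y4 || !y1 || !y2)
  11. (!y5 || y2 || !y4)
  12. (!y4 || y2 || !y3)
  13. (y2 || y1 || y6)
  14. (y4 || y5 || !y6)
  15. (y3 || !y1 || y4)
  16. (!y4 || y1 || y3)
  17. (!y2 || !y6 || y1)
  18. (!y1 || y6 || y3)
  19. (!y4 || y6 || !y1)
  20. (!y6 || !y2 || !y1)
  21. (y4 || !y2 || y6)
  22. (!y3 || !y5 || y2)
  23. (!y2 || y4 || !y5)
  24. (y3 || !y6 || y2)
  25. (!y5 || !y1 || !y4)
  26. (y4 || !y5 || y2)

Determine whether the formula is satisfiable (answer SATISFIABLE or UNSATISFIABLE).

UNSATISFIABLE

y1 = True:
  y2 = True:
    propagation gives y3=False, y4=False; an empty clause results — contradiction.
  y2 = False:
    y4 = True:
      propagation gives y6=False; contradiction.
    y4 = False:
      propagation gives y6=True, y3=False; contradiction.
y1 = False:
  y2 = True:
    propagation gives y6=True; an empty clause results — contradiction.
  y2 = False:
    propagation gives y6=True, y3=False; an empty clause results — contradiction.
Every branch closes, so no satisfying assignment exists.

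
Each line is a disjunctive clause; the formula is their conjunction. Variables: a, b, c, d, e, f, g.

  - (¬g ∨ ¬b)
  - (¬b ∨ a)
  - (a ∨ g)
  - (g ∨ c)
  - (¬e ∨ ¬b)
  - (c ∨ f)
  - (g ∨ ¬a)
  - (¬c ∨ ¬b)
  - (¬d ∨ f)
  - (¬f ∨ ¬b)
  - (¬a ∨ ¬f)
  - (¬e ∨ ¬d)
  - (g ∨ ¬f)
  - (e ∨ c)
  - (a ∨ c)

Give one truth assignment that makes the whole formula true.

a = True  b = False  c = True  d = False  e = False  f = False  g = True

Pure literal: b appears only negated; assign b = False.
Pure literal: d appears only negated; assign d = False.
Branch on a: take a = True.
  then g is forced to True.
  then f is forced to False.
  then c is forced to True.
e is now unconstrained; take e = False.
Check each clause:
  1. (¬g ∨ ¬b) — ¬b is true.
  2. (a ∨ ¬b) — a is true.
  3. (g ∨ a) — a is true.
  4. (c ∨ g) — c is true.
  5. (¬b ∨ ¬e) — ¬e is true.
  6. (f ∨ c) — c is true.
  7. (g ∨ ¬a) — g is true.
  8. (¬b ∨ ¬c) — ¬b is true.
  9. (f ∨ ¬d) — ¬d is true.
  10. (¬b ∨ ¬f) — ¬f is true.
  11. (¬a ∨ ¬f) — ¬f is true.
  12. (¬d ∨ ¬e) — ¬e is true.
  13. (g ∨ ¬f) — ¬f is true.
  14. (c ∨ e) — c is true.
  15. (c ∨ a) — a is true.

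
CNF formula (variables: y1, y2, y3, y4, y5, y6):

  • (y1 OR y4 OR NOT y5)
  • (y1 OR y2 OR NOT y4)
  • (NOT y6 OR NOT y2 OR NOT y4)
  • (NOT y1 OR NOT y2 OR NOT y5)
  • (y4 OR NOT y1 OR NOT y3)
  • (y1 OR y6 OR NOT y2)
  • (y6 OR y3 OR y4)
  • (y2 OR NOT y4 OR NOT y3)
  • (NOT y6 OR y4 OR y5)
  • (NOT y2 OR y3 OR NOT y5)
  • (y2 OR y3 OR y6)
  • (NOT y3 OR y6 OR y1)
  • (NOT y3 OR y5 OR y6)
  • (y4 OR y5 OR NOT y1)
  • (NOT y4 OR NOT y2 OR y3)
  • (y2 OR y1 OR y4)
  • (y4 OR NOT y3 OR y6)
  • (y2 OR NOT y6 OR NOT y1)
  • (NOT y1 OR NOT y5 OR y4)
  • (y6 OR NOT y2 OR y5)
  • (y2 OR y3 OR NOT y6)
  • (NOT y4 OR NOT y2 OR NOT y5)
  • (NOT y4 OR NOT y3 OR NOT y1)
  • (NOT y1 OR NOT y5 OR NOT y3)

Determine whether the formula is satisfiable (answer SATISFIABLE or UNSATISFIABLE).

UNSATISFIABLE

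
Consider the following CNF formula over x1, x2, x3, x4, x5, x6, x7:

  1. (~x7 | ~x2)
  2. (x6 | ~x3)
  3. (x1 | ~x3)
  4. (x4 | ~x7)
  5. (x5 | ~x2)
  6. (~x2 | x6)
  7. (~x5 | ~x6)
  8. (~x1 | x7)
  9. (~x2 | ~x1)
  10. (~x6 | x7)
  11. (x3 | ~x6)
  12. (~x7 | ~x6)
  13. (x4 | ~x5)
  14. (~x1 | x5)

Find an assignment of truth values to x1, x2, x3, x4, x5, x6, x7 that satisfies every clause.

x1=F, x2=F, x3=F, x4=T, x5=T, x6=F, x7=T

Check each clause:
  1. (~x2 | ~x7) — ~x2 is true.
  2. (x6 | ~x3) — ~x3 is true.
  3. (~x3 | x1) — ~x3 is true.
  4. (~x7 | x4) — x4 is true.
  5. (~x2 | x5) — x5 is true.
  6. (~x2 | x6) — ~x2 is true.
  7. (~x6 | ~x5) — ~x6 is true.
  8. (x7 | ~x1) — ~x1 is true.
  9. (~x2 | ~x1) — ~x2 is true.
  10. (~x6 | x7) — ~x6 is true.
  11. (x3 | ~x6) — ~x6 is true.
  12. (~x6 | ~x7) — ~x6 is true.
  13. (x4 | ~x5) — x4 is true.
  14. (~x1 | x5) — x5 is true.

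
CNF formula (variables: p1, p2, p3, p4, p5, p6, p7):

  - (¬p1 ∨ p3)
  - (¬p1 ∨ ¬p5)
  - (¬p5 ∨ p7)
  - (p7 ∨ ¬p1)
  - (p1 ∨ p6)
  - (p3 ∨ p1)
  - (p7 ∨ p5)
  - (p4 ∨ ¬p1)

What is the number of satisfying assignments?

Case analysis on p1 and p5:
  p1=1, p5=1: a clause becomes empty — 0.
  p1=1, p5=0: remaining (p2,p3,p4,p6,p7) ∈ {(0,1,1,0,1); (0,1,1,1,1); (1,1,1,0,1); (1,1,1,1,1)} — 4.
  p1=0, p5=1: remaining (p2,p3,p4,p6,p7) ∈ {(0,1,0,1,1); (0,1,1,1,1); (1,1,0,1,1); (1,1,1,1,1)} — 4.
  p1=0, p5=0: remaining (p2,p3,p4,p6,p7) ∈ {(0,1,0,1,1); (0,1,1,1,1); (1,1,0,1,1); (1,1,1,1,1)} — 4.
Total: 0 + 4 + 4 + 4 = 12.

12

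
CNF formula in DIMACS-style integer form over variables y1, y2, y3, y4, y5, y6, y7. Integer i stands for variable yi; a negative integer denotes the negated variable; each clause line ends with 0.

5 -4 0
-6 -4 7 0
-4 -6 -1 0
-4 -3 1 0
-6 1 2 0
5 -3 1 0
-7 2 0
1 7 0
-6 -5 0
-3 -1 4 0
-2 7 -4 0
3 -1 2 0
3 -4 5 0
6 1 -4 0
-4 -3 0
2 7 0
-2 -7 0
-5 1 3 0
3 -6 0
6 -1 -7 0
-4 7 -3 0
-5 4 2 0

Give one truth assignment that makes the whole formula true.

Branch on y1: take y1 = True.
For the remaining variables, y2 = True, y3 = False, y4 = False, y5 = True, y6 = False, y7 = False works.

y1=True, y2=True, y3=False, y4=False, y5=True, y6=False, y7=False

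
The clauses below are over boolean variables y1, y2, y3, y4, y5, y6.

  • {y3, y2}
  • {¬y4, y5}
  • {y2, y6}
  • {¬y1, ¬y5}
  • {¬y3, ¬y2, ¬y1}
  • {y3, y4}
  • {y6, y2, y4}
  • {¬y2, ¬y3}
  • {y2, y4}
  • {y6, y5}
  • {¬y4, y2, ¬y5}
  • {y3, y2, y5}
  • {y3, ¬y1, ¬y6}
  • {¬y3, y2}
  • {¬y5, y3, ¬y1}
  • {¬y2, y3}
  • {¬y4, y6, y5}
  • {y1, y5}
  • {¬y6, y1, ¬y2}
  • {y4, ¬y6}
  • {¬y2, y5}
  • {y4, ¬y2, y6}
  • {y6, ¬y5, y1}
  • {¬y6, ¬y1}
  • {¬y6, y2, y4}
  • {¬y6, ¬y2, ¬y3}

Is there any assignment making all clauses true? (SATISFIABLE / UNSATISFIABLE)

UNSATISFIABLE

y2 = True:
  propagation gives y3=False; an empty clause results — contradiction.
y2 = False:
  propagation gives y3=True; an empty clause results — contradiction.
Every branch closes, so no satisfying assignment exists.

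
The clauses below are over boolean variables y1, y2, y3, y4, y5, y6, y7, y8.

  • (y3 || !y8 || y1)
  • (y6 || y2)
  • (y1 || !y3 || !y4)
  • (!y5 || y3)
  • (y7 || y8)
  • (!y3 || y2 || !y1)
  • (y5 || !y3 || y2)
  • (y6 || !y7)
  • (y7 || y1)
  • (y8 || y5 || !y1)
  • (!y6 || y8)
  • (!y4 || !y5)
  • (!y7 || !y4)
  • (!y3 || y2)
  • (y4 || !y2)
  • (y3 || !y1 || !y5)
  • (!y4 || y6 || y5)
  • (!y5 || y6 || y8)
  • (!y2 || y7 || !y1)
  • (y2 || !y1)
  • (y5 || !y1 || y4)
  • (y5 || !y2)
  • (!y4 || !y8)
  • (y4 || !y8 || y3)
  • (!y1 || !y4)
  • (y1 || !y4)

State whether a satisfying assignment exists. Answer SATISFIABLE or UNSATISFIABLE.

UNSATISFIABLE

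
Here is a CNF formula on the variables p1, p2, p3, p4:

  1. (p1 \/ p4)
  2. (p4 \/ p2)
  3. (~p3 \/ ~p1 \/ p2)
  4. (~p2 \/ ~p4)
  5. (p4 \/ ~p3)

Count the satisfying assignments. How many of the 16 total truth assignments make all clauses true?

4

Satisfying assignments:
  p1=0 p2=0 p3=0 p4=1
  p1=0 p2=0 p3=1 p4=1
  p1=1 p2=0 p3=0 p4=1
  p1=1 p2=1 p3=0 p4=0
Count: 4.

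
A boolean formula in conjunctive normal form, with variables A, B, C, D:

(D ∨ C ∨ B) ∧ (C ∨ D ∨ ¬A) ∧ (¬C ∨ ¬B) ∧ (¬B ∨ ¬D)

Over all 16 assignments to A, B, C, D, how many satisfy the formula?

7

Satisfying assignments:
  A=0 B=0 C=0 D=1
  A=0 B=0 C=1 D=0
  A=0 B=0 C=1 D=1
  A=0 B=1 C=0 D=0
  A=1 B=0 C=0 D=1
  A=1 B=0 C=1 D=0
  A=1 B=0 C=1 D=1
That's 7 in total.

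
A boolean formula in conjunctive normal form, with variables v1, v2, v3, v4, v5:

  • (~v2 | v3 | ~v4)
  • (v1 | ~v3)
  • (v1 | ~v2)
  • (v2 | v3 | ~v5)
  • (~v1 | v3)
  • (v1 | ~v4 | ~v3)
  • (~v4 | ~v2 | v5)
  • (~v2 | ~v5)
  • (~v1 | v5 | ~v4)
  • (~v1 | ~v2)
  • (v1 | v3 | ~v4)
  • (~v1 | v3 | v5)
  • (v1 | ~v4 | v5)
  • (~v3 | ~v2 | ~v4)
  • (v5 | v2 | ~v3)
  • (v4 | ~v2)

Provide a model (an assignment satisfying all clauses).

Try v1 = True.
  then v3 is forced to True.
  then v2 is forced to False.
  then v5 is forced to True.
v4 is now unconstrained; take v4 = True.

v1=1, v2=0, v3=1, v4=1, v5=1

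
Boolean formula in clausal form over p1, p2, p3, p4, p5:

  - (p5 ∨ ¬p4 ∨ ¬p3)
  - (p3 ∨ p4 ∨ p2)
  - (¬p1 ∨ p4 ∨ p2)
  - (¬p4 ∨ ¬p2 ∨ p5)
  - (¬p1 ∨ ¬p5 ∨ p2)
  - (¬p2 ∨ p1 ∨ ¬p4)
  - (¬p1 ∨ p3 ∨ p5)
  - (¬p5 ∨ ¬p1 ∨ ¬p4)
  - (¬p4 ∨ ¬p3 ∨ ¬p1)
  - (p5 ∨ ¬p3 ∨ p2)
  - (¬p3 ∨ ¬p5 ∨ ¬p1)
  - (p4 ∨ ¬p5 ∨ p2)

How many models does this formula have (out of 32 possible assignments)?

Split on p4, then p5.
  p4=1, p5=1: remaining (p1,p2,p3) ∈ {(0,0,0); (0,0,1)} — 2.
  p4=1, p5=0: remaining (p1,p2,p3) ∈ {(0,0,0)} — 1.
  p4=0, p5=1: remaining (p1,p2,p3) ∈ {(0,1,0); (0,1,1); (1,1,0)} — 3.
  p4=0, p5=0: remaining (p1,p2,p3) ∈ {(0,1,0); (0,1,1); (1,1,1)} — 3.
Total: 2 + 1 + 3 + 3 = 9.

9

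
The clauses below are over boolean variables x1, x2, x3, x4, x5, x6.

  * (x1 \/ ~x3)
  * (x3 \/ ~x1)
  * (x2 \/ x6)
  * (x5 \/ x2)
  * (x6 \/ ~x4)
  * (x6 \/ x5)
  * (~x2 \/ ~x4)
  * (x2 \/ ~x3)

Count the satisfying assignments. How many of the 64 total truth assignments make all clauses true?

8

Satisfying assignments:
  x1=0 x2=0 x3=0 x4=0 x5=1 x6=1
  x1=0 x2=0 x3=0 x4=1 x5=1 x6=1
  x1=0 x2=1 x3=0 x4=0 x5=0 x6=1
  x1=0 x2=1 x3=0 x4=0 x5=1 x6=0
  x1=0 x2=1 x3=0 x4=0 x5=1 x6=1
  x1=1 x2=1 x3=1 x4=0 x5=0 x6=1
  x1=1 x2=1 x3=1 x4=0 x5=1 x6=0
  x1=1 x2=1 x3=1 x4=0 x5=1 x6=1
That's 8 in total.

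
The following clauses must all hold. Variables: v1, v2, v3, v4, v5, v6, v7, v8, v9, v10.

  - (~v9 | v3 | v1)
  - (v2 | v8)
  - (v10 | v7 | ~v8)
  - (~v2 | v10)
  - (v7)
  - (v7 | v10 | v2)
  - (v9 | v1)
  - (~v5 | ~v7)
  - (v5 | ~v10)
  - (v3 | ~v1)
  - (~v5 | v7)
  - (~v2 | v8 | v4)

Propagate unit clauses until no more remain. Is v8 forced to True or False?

Unit clause (v7) sets v7 = True.
In (~v5 | ~v7), ~v7 is now false; ~v5 must hold, so v5 = False.
From (v5 | ~v10) and v5 = False: v10 = False.
(v10 | ~v2) with v10 = False leaves only ~v2, so v2 = False.
In (v2 | v8), v2 is now false; v8 must hold, so v8 = True.

True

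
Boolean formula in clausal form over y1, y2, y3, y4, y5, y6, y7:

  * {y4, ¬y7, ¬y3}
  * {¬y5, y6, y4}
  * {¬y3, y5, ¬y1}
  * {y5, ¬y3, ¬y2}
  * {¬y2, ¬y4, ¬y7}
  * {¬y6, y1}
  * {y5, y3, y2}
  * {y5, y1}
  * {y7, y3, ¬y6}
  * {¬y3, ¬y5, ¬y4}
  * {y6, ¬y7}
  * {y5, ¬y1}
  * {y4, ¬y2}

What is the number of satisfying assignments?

Case analysis on y5 and y3:
  y5=1, y3=1: remaining (y1,y2,y4,y6,y7) ∈ {(1,0,0,1,0)} — 1.
  y5=1, y3=0: 6 of the 32 assignments to (y1,y2,y4,y6,y7) work.
  y5=0, y3=1: a clause becomes empty — 0.
  y5=0, y3=0: a clause becomes empty — 0.
Total: 1 + 6 + 0 + 0 = 7.

7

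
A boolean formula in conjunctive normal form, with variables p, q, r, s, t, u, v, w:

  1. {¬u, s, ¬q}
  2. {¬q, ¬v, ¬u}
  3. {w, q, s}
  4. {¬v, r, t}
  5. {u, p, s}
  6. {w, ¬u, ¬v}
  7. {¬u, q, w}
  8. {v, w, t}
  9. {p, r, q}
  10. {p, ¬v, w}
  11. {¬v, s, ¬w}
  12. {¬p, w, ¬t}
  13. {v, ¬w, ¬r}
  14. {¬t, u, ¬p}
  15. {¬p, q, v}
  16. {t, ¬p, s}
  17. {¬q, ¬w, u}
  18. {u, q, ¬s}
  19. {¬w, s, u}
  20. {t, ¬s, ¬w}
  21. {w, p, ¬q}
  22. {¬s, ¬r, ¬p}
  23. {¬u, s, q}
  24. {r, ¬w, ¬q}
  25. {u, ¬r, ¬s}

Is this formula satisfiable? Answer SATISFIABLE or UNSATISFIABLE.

SATISFIABLE

Branch on p: take p = False.
Branch on q: take q = False.
  then r is forced to True.
Set s = True and propagate.
  then u is forced to True.
  then w is forced to True.
  then v is forced to True.
  then t is forced to True.
Every clause has at least one true literal under this assignment.
So p=False, q=False, r=True, s=True, t=True, u=True, v=True, w=True is a satisfying assignment.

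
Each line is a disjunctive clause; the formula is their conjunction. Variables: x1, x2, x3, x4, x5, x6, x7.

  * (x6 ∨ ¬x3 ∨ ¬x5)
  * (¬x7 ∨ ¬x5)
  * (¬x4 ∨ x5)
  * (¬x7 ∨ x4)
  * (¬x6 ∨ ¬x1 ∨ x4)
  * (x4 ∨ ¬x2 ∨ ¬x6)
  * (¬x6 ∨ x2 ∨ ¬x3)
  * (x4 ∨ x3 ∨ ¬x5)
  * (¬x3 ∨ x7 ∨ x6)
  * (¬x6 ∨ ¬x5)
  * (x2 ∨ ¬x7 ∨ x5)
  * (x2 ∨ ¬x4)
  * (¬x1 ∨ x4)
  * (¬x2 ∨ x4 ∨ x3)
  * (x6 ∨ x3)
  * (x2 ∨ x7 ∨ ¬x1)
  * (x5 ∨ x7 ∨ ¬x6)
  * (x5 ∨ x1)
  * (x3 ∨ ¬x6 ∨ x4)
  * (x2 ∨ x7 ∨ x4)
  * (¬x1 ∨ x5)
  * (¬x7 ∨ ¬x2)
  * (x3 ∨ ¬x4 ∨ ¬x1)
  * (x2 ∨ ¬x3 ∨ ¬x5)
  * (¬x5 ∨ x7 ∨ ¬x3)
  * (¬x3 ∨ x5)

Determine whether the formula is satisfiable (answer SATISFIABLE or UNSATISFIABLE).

x5 = True:
  propagation gives x7=False, x6=False, x3=False; an empty clause results — contradiction.
x5 = False:
  propagation gives x4=False, x7=False, x1=False; an empty clause results — contradiction.
Every branch closes, so no satisfying assignment exists.

UNSATISFIABLE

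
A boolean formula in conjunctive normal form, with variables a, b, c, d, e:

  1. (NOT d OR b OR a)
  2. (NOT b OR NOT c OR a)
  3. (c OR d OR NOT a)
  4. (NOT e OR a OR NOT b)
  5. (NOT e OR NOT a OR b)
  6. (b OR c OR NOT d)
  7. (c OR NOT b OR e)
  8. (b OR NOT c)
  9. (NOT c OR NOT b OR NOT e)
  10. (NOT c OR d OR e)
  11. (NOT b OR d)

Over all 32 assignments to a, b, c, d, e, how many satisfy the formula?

4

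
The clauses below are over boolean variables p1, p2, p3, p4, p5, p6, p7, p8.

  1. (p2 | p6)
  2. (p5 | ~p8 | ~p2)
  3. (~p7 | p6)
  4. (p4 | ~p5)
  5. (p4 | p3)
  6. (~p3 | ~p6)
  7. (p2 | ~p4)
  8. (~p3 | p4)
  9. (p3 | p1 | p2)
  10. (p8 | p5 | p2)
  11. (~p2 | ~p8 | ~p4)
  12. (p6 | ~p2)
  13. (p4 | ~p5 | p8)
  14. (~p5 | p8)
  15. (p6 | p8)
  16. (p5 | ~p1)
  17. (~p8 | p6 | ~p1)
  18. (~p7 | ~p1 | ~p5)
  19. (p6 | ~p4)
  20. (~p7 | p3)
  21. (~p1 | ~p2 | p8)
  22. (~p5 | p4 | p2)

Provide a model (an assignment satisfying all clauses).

Pure literal: p7 appears only negated; assign p7 = False.
Branch on p1: take p1 = False.
For the remaining variables, p2 = True, p3 = False, p4 = True, p5 = False, p6 = True, p8 = False works.
Every clause has at least one true literal under this assignment.

p1 = False, p2 = True, p3 = False, p4 = True, p5 = False, p6 = True, p7 = False, p8 = False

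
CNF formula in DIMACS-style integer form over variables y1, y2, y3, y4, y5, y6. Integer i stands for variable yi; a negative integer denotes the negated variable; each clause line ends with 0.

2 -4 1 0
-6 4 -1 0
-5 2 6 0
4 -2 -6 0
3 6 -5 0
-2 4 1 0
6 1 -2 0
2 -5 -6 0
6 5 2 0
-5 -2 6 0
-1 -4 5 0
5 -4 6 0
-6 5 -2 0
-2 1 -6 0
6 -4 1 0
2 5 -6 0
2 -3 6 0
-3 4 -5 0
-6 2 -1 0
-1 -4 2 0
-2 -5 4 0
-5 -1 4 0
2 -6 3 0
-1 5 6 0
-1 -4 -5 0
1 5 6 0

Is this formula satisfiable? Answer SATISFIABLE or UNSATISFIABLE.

y6 = True:
  y2 = True:
    propagation gives y4=True, y5=True, y1=True; an empty clause results — contradiction.
  y2 = False:
    propagation gives y5=False; an empty clause results — contradiction.
y6 = False:
  y5 = True:
    propagation gives y2=True; an empty clause results — contradiction.
  y5 = False:
    propagation gives y2=True, y1=True; an empty clause results — contradiction.
Every branch closes, so no satisfying assignment exists.

UNSATISFIABLE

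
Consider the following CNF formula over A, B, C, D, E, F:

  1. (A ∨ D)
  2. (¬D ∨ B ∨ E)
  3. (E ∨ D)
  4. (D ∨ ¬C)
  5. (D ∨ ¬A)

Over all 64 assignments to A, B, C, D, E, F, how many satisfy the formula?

Split on D, then A.
  D=1, A=1: C, F free; 3 ways for (B,E) × 2^2 = 12.
  D=1, A=0: C, F free; 3 ways for (B,E) × 2^2 = 12.
  D=0, A=1: a clause becomes empty — 0.
  D=0, A=0: a clause becomes empty — 0.
Total: 12 + 12 + 0 + 0 = 24.

24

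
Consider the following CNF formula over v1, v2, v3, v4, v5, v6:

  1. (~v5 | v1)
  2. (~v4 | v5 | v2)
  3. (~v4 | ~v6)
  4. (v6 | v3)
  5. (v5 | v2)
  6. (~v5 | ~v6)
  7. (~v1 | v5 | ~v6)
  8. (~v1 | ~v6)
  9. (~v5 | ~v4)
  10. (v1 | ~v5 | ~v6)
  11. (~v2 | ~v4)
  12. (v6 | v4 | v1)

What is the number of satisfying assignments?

5

The models are:
  v1=F v2=T v3=F v4=F v5=F v6=T
  v1=F v2=T v3=T v4=F v5=F v6=T
  v1=T v2=F v3=T v4=F v5=T v6=F
  v1=T v2=T v3=T v4=F v5=F v6=F
  v1=T v2=T v3=T v4=F v5=T v6=F
That's 5 in total.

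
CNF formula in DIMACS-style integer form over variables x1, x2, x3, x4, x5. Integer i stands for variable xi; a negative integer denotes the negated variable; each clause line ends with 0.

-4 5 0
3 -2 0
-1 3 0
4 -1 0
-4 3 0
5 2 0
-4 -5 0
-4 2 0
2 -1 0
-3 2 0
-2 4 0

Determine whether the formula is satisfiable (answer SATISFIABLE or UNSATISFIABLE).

SATISFIABLE

Pure literal: x1 appears only negated; assign x1 = False.
Branch on x2: take x2 = False.
  then x5 is forced to True.
  then x4 is forced to False.
  then x3 is forced to False.
So x1=False, x2=False, x3=False, x4=False, x5=True is a satisfying assignment.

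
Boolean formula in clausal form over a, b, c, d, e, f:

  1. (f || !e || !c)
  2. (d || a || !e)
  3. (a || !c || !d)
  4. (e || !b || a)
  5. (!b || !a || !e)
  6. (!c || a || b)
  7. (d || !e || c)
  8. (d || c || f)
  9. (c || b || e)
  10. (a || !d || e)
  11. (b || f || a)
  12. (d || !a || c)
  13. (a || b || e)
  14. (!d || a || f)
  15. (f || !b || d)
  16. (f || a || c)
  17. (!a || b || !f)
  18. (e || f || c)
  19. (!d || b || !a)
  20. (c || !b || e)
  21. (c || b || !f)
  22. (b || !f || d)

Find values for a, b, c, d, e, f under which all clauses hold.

a=T, b=F, c=T, d=F, e=F, f=F

Check each clause:
  1. (f || !e || !c) — !e is true.
  2. (!e || d || a) — a is true.
  3. (!c || a || !d) — a is true.
  4. (!b || e || a) — a is true.
  5. (!b || !e || !a) — !e is true.
  6. (b || !c || a) — a is true.
  7. (d || !e || c) — c is true.
  8. (f || d || c) — c is true.
  9. (c || b || e) — c is true.
  10. (a || !d || e) — a is true.
  11. (a || b || f) — a is true.
  12. (d || c || !a) — c is true.
  13. (b || e || a) — a is true.
  14. (!d || a || f) — a is true.
  15. (!b || f || d) — !b is true.
  16. (a || c || f) — a is true.
  17. (b || !f || !a) — !f is true.
  18. (f || c || e) — c is true.
  19. (!d || !a || b) — !d is true.
  20. (e || !b || c) — c is true.
  21. (b || !f || c) — !f is true.
  22. (d || b || !f) — !f is true.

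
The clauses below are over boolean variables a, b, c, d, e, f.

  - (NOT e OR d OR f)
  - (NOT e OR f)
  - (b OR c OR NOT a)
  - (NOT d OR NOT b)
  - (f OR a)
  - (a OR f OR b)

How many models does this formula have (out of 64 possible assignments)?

24

Split on f, then a.
  f=1, a=1: e free; 4 ways for (b,c,d) × 2^1 = 8.
  f=1, a=0: c, e free; 3 ways for (b,d) × 2^2 = 12.
  f=0, a=1: remaining (b,c,d,e) ∈ {(0,1,0,0); (0,1,1,0); (1,0,0,0); (1,1,0,0)} — 4.
  f=0, a=0: a clause becomes empty — 0.
Total: 8 + 12 + 4 + 0 = 24.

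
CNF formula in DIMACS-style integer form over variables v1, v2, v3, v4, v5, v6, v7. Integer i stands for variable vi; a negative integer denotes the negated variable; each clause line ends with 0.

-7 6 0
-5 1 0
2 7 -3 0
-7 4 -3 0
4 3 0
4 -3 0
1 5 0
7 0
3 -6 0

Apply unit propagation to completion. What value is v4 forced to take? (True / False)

True

(v7) stands alone — v7 = True.
From (¬v7 ∨ v6) and v7 = True: v6 = True.
From (v3 ∨ ¬v6) and v6 = True: v3 = True.
(v4 ∨ ¬v3 ∨ ¬v7): since v7 = True, v3 = True, the clause reduces to (v4). v4 = True.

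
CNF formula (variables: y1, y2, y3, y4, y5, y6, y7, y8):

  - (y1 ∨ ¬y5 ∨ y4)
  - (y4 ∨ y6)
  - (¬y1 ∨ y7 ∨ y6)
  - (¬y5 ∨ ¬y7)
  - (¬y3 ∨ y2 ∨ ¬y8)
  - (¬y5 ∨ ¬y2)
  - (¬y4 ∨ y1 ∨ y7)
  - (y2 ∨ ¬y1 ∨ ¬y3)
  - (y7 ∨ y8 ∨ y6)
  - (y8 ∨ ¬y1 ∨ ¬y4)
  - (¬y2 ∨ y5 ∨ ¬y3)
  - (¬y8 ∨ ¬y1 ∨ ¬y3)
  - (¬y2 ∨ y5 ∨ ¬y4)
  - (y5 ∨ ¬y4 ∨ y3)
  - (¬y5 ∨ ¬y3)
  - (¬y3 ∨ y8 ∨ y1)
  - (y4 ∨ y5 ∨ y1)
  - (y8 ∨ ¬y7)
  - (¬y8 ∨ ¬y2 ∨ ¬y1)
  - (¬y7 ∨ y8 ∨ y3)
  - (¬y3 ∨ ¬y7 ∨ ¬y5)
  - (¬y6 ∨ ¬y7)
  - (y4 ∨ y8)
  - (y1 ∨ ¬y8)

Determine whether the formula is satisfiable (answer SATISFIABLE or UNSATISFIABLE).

SATISFIABLE

Branch on y1: take y1 = True.
Branch on y2: take y2 = False.
  then y3 is forced to False.
Set y4 = False and propagate.
  then y6 is forced to True.
  then y7 is forced to False.
  then y8 is forced to True.
y5 is now unconstrained; take y5 = True.
So y1=T, y2=F, y3=F, y4=F, y5=T, y6=T, y7=F, y8=T is a satisfying assignment.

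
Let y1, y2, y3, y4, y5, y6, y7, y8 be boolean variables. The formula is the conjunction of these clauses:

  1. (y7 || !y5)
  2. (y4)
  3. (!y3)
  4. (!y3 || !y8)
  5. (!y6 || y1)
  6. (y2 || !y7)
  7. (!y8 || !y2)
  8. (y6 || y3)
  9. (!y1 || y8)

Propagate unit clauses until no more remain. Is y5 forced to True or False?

False

Unit clause (y4) sets y4 = True.
(!y3) is a unit clause: y3 = False.
(y3 || y6) with y3 = False leaves only y6, so y6 = True.
From (!y6 || y1) and y6 = True: y1 = True.
(!y1 || y8) with y1 = True leaves only y8, so y8 = True.
(!y2 || !y8): since y8 = True, the clause reduces to (!y2). y2 = False.
(!y7 || y2): since y2 = False, the clause reduces to (!y7). y7 = False.
(!y5 || y7): since y7 = False, the clause reduces to (!y5). y5 = False.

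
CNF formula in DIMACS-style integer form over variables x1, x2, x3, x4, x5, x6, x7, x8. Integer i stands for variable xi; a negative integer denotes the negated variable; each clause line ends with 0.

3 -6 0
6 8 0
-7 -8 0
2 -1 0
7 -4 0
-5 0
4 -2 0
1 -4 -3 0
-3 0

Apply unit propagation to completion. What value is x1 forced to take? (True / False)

(~x5) stands alone — x5 = False.
Unit clause (~x3) sets x3 = False.
From (~x6 | x3) and x3 = False: x6 = False.
From (x8 | x6) and x6 = False: x8 = True.
From (~x8 | ~x7) and x8 = True: x7 = False.
From (x7 | ~x4) and x7 = False: x4 = False.
In (~x2 | x4), x4 is now false; ~x2 must hold, so x2 = False.
(x2 | ~x1): since x2 = False, the clause reduces to (~x1). x1 = False.

False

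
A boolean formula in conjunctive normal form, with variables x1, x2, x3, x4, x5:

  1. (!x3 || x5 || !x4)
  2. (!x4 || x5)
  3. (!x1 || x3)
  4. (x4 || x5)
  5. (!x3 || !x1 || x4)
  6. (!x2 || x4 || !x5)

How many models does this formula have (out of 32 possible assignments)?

8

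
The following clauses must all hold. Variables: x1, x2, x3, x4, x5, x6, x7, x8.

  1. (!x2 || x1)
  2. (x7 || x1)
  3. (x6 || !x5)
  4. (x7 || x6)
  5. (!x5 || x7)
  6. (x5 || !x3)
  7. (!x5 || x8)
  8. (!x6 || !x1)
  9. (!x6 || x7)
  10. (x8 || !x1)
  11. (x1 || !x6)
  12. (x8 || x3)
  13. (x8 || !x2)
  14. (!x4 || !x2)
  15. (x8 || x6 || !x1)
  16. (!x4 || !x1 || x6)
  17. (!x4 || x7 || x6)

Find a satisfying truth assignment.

x1 = False  x2 = False  x3 = False  x4 = False  x5 = False  x6 = False  x7 = True  x8 = True

x2 occurs only negated in the remaining clauses — set x2 = False.
x4 occurs only negated in the remaining clauses — set x4 = False.
Try x1 = False.
  then x7 is forced to True.
  then x6 is forced to False.
  then x5 is forced to False.
  then x3 is forced to False.
  then x8 is forced to True.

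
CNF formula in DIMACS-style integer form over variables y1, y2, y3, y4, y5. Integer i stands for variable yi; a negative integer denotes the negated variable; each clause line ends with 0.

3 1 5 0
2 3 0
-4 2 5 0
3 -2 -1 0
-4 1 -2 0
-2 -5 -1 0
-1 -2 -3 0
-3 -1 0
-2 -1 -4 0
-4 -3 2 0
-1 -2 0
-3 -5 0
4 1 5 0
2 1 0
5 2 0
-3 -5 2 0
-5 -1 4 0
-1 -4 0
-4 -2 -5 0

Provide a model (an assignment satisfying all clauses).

y1 = F, y2 = T, y3 = F, y4 = F, y5 = T

Check each clause:
  1. (y3 \/ y1 \/ y5) — y5 is true.
  2. (y3 \/ y2) — y2 is true.
  3. (y5 \/ y2 \/ ~y4) — y2 is true.
  4. (~y2 \/ ~y1 \/ y3) — ~y1 is true.
  5. (y1 \/ ~y2 \/ ~y4) — ~y4 is true.
  6. (~y2 \/ ~y1 \/ ~y5) — ~y1 is true.
  7. (~y1 \/ ~y3 \/ ~y2) — ~y3 is true.
  8. (~y1 \/ ~y3) — ~y3 is true.
  9. (~y4 \/ ~y2 \/ ~y1) — ~y4 is true.
  10. (y2 \/ ~y3 \/ ~y4) — y2 is true.
  11. (~y1 \/ ~y2) — ~y1 is true.
  12. (~y3 \/ ~y5) — ~y3 is true.
  13. (y4 \/ y5 \/ y1) — y5 is true.
  14. (y1 \/ y2) — y2 is true.
  15. (y5 \/ y2) — y2 is true.
  16. (~y5 \/ y2 \/ ~y3) — y2 is true.
  17. (~y1 \/ ~y5 \/ y4) — ~y1 is true.
  18. (~y4 \/ ~y1) — ~y4 is true.
  19. (~y4 \/ ~y5 \/ ~y2) — ~y4 is true.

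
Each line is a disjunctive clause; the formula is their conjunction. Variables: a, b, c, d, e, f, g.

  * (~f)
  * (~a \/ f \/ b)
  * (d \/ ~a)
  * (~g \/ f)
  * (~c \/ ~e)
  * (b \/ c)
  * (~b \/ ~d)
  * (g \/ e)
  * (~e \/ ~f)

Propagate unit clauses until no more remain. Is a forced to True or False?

False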